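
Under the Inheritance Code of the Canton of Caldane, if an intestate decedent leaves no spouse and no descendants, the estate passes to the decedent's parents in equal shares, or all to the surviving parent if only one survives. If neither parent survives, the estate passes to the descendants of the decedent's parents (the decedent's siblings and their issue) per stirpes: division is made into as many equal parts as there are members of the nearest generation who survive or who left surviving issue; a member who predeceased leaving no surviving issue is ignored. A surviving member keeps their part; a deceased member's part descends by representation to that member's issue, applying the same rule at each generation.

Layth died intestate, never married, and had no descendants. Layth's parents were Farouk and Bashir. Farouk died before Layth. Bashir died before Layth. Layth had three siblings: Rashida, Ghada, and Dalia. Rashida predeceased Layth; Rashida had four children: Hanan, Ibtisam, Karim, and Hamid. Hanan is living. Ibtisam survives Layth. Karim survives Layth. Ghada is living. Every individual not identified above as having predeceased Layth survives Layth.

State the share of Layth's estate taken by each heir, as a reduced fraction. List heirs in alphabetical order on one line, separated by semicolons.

Dalia 1/3; Ghada 1/3; Hamid 1/12; Hanan 1/12; Ibtisam 1/12; Karim 1/12

Neither parent survives and there are no descendants, so the estate passes to Layth's siblings and their issue per stirpes.
The estate is divided into 3 equal shares of 1/3 among Rashida, Ghada, Dalia.
Rashida predeceased; the 1/3 allotted to Rashida's branch passes to Rashida's issue by representation.
The 1/3 is divided into 4 equal shares of 1/12 among Hanan, Ibtisam, Karim, Hamid.
Hanan is living and takes 1/12.
Ibtisam is living and takes 1/12.
Karim is living and takes 1/12.
Hamid is living and takes 1/12.
Ghada is living and takes 1/3.
Dalia is living and takes 1/3.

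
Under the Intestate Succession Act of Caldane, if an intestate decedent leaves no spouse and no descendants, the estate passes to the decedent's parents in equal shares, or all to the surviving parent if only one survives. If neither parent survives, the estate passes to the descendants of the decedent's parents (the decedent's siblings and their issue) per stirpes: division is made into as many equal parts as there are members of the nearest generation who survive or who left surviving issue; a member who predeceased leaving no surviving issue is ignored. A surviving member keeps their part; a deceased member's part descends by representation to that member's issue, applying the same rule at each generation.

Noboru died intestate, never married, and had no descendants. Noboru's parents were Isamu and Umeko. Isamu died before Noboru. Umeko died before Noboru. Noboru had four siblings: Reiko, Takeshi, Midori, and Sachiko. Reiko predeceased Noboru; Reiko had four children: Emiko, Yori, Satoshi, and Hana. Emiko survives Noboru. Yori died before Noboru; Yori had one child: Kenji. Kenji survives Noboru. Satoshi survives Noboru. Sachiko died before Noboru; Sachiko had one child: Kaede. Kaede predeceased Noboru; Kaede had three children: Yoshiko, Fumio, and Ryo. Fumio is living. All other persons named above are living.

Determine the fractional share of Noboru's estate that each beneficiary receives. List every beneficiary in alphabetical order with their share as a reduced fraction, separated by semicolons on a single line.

Neither parent survives and there are no descendants, so the estate passes to Noboru's siblings and their issue per stirpes.
The estate is divided into 4 equal shares of 1/4 among Reiko, Takeshi, Midori, Sachiko.
Reiko predeceased; the 1/4 allotted to Reiko's branch passes to Reiko's issue by representation.
The 1/4 is divided into 4 equal shares of 1/16 among Emiko, Yori, Satoshi, Hana.
Emiko is living and takes 1/16.
Yori predeceased; the 1/16 allotted to Yori's branch passes to Yori's issue by representation.
Kenji is the sole taker at this level and receives the full 1/16.
Satoshi is living and takes 1/16.
Hana is living and takes 1/16.
Takeshi is living and takes 1/4.
Midori is living and takes 1/4.
Sachiko predeceased; the 1/4 allotted to Sachiko's branch passes to Sachiko's issue by representation.
Kaede's line is the sole branch at this level, so the full 1/4 passes to Kaede's issue by representation.
The 1/4 is divided into 3 equal shares of 1/12 among Yoshiko, Fumio, Ryo.
Yoshiko is living and takes 1/12.
Fumio is living and takes 1/12.
Ryo is living and takes 1/12.

Emiko 1/16; Fumio 1/12; Hana 1/16; Kenji 1/16; Midori 1/4; Ryo 1/12; Satoshi 1/16; Takeshi 1/4; Yoshiko 1/12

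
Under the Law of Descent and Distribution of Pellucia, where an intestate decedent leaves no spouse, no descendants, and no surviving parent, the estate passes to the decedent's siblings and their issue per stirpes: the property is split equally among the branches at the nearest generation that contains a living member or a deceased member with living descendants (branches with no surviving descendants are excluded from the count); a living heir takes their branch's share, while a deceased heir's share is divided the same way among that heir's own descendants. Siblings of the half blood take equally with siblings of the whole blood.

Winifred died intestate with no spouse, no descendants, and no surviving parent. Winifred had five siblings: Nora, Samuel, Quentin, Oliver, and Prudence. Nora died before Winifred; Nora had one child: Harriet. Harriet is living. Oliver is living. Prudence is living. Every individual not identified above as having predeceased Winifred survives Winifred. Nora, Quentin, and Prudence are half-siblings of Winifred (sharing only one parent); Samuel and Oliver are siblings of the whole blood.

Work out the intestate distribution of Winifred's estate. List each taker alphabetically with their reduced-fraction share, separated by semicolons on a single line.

No spouse, descendants, or parent survives, so the estate passes to Winifred's siblings per stirpes.
Half-blood and whole-blood siblings take equally under the stated rule.
The estate is divided into 5 equal shares of 1/5 among Nora, Samuel, Quentin, Oliver, Prudence.
Nora predeceased; the 1/5 allotted to Nora's branch passes to Nora's issue by representation.
Harriet is the sole taker at this level and receives the full 1/5.
Samuel is living and takes 1/5.
Quentin is living and takes 1/5.
Oliver is living and takes 1/5.
Prudence is living and takes 1/5.

Harriet 1/5; Oliver 1/5; Prudence 1/5; Quentin 1/5; Samuel 1/5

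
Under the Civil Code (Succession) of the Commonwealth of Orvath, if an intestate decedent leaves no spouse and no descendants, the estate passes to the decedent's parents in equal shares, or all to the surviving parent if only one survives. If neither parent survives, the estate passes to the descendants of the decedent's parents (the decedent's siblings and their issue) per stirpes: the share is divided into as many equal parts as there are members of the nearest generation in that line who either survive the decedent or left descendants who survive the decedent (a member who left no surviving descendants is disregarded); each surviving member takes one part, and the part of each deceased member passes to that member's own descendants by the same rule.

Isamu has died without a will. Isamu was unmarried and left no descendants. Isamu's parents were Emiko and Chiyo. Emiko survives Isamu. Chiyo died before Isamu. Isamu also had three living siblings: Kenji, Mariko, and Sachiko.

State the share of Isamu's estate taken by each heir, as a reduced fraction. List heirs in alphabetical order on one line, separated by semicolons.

Emiko 1

Only one parent, Emiko, survives, so Emiko takes the entire estate. The siblings take nothing because a surviving parent has priority.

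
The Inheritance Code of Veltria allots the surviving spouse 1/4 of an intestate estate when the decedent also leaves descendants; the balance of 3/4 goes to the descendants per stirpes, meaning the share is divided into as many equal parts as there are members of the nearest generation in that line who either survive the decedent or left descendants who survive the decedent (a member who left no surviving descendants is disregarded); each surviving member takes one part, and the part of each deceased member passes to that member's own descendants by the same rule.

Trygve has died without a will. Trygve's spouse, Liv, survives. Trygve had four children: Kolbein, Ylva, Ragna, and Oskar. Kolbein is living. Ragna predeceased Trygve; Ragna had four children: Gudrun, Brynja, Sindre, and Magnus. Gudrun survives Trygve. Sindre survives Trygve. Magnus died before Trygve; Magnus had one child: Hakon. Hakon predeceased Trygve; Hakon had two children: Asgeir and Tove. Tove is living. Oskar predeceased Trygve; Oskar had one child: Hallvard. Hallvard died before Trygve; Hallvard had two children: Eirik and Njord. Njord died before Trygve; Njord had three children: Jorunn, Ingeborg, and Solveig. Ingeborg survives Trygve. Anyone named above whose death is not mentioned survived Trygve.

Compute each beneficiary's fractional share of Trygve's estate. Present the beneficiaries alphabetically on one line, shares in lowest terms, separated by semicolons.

Liv, as surviving spouse, takes 1/4.
The remaining 3/4 passes to Trygve's descendants per stirpes.
The 3/4 is divided into 4 equal shares of 3/16 among Kolbein, Ylva, Ragna, Oskar.
Kolbein is living and takes 3/16.
Ylva is living and takes 3/16.
Ragna predeceased; the 3/16 allotted to Ragna's branch passes to Ragna's issue by representation.
The 3/16 is divided into 4 equal shares of 3/64 among Gudrun, Brynja, Sindre, Magnus.
Gudrun is living and takes 3/64.
Brynja is living and takes 3/64.
Sindre is living and takes 3/64.
Magnus predeceased; the 3/64 allotted to Magnus's branch passes to Magnus's issue by representation.
Hakon's line is the sole branch at this level, so the full 3/64 passes to Hakon's issue by representation.
The 3/64 is divided into 2 equal shares of 3/128 among Asgeir, Tove.
Asgeir is living and takes 3/128.
Tove is living and takes 3/128.
Oskar predeceased; the 3/16 allotted to Oskar's branch passes to Oskar's issue by representation.
Hallvard's line is the sole branch at this level, so the full 3/16 passes to Hallvard's issue by representation.
The 3/16 is divided into 2 equal shares of 3/32 among Eirik, Njord.
Eirik is living and takes 3/32.
Njord predeceased; the 3/32 allotted to Njord's branch passes to Njord's issue by representation.
The 3/32 is divided into 3 equal shares of 1/32 among Jorunn, Ingeborg, Solveig.
Jorunn is living and takes 1/32.
Ingeborg is living and takes 1/32.
Solveig is living and takes 1/32.

Asgeir 3/128; Brynja 3/64; Eirik 3/32; Gudrun 3/64; Ingeborg 1/32; Jorunn 1/32; Kolbein 3/16; Liv 1/4; Sindre 3/64; Solveig 1/32; Tove 3/128; Ylva 3/16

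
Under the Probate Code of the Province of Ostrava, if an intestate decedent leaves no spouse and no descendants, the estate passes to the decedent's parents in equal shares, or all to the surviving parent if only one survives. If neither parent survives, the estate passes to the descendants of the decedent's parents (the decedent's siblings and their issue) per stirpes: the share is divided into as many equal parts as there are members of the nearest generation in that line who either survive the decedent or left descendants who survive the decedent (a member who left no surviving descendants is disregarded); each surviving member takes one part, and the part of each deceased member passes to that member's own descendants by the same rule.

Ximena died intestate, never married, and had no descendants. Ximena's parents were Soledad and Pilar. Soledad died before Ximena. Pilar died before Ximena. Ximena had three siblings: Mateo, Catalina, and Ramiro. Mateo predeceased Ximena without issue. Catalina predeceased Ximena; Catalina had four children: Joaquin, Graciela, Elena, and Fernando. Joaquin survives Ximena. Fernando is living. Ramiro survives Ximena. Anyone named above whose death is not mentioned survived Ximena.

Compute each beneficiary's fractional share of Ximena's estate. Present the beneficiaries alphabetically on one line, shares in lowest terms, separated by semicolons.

Elena 1/8; Fernando 1/8; Graciela 1/8; Joaquin 1/8; Ramiro 1/2

Neither parent survives and there are no descendants, so the estate passes to Ximena's siblings and their issue per stirpes.
Mateo left no surviving issue, so that branch lapses and is disregarded.
The estate is divided into 2 equal shares of 1/2 among Catalina, Ramiro.
Catalina predeceased; the 1/2 allotted to Catalina's branch passes to Catalina's issue by representation.
The 1/2 is divided into 4 equal shares of 1/8 among Joaquin, Graciela, Elena, Fernando.
Joaquin is living and takes 1/8.
Graciela is living and takes 1/8.
Elena is living and takes 1/8.
Fernando is living and takes 1/8.
Ramiro is living and takes 1/2.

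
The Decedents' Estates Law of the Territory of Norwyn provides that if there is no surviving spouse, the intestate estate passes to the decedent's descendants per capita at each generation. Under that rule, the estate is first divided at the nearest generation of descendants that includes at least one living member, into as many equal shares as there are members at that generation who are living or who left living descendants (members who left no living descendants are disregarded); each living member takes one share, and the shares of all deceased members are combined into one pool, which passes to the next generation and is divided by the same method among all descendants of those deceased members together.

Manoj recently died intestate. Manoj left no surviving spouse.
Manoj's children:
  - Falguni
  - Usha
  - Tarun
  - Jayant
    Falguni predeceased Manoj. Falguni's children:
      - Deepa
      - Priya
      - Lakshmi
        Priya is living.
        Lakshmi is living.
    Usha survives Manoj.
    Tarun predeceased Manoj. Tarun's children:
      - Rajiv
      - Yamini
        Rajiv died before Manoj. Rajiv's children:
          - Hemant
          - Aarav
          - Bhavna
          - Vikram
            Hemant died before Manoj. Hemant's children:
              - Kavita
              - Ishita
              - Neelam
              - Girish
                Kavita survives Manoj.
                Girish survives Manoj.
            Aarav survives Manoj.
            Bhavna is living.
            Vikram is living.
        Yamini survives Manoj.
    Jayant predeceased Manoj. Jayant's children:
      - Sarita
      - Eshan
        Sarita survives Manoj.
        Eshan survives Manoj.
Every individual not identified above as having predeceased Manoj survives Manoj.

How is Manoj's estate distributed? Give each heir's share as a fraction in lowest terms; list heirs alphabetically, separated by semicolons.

Aarav 3/112; Bhavna 3/112; Deepa 3/28; Eshan 3/28; Girish 3/448; Ishita 3/448; Kavita 3/448; Lakshmi 3/28; Neelam 3/448; Priya 3/28; Sarita 3/28; Usha 1/4; Vikram 3/112; Yamini 3/28

There is no surviving spouse, so the entire estate passes to Manoj's descendants per capita at each generation.
At generation 1 (Falguni, Usha, Tarun, Jayant) there are 4 shares of (1)/4 = 1/4 each.
Living: Usha — each takes 1/4.
Deceased: Falguni, Tarun, and Jayant. Their combined 3/4 is pooled and carried to generation 2.
At generation 2 (Deepa, Priya, Lakshmi, Rajiv, Yamini, Sarita, Eshan) there are 7 shares of (3/4)/7 = 3/28 each.
Living: Deepa, Priya, Lakshmi, Yamini, Sarita, and Eshan — each takes 3/28.
Deceased: Rajiv. That 3/28 share is carried to generation 3.
At generation 3 (Hemant, Aarav, Bhavna, Vikram) there are 4 shares of (3/28)/4 = 3/112 each.
Living: Aarav, Bhavna, and Vikram — each takes 3/112.
Deceased: Hemant. That 3/112 share is carried to generation 4.
At generation 4 (Kavita, Ishita, Neelam, Girish) there are 4 shares of (3/112)/4 = 3/448 each.
Living: Kavita, Ishita, Neelam, and Girish — each takes 3/448.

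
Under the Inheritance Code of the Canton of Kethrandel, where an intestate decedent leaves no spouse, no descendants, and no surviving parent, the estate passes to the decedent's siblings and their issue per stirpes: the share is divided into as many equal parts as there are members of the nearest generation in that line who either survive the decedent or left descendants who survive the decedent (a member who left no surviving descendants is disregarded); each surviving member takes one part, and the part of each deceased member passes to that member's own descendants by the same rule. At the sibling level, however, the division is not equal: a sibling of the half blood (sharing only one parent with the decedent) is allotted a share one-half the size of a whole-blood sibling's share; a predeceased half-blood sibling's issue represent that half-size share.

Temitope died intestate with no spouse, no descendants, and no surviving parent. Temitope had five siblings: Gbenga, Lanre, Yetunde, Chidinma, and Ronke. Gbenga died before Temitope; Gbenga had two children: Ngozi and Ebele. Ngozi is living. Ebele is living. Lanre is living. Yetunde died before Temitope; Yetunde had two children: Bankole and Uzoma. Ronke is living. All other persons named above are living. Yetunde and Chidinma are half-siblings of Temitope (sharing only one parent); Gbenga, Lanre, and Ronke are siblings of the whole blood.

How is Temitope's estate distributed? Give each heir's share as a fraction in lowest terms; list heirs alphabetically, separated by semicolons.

No spouse, descendants, or parent survives, so the estate passes to Temitope's siblings per stirpes.
Half-blood siblings count for one-half the weight of whole-blood siblings at the initial division.
Dividing 1 in proportion to weights (total weight 4): Gbenga (weight 1) → 1/4; Lanre (weight 1) → 1/4; Yetunde (weight 1/2) → 1/8; Chidinma (weight 1/2) → 1/8; Ronke (weight 1) → 1/4.
Gbenga predeceased; the 1/4 allotted to Gbenga's branch passes to Gbenga's issue by representation.
The 1/4 is divided into 2 equal shares of 1/8 among Ngozi, Ebele.
Ngozi is living and takes 1/8.
Ebele is living and takes 1/8.
Lanre is living and takes 1/4.
Yetunde predeceased; the 1/8 allotted to Yetunde's branch passes to Yetunde's issue by representation.
The 1/8 is divided into 2 equal shares of 1/16 among Bankole, Uzoma.
Bankole is living and takes 1/16.
Uzoma is living and takes 1/16.
Chidinma is living and takes 1/8.
Ronke is living and takes 1/4.

Bankole 1/16; Chidinma 1/8; Ebele 1/8; Lanre 1/4; Ngozi 1/8; Ronke 1/4; Uzoma 1/16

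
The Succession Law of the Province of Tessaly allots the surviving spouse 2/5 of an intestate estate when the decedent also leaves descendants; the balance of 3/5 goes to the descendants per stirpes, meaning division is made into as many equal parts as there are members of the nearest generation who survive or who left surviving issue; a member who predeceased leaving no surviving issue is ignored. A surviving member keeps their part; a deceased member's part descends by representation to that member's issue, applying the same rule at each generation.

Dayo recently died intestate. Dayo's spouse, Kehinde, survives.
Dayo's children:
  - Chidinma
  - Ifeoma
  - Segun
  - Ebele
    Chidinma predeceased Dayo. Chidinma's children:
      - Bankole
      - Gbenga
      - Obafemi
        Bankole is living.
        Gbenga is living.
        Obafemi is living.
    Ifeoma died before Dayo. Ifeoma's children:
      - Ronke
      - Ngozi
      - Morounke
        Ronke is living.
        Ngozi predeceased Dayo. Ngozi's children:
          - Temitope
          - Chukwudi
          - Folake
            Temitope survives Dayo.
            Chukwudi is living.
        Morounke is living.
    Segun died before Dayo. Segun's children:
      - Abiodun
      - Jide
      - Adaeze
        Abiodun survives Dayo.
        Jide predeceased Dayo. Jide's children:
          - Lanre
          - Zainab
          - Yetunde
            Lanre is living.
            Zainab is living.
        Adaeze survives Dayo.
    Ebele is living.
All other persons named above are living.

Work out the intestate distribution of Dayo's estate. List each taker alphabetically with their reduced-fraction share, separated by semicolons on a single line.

Abiodun 1/20; Adaeze 1/20; Bankole 1/20; Chukwudi 1/60; Ebele 3/20; Folake 1/60; Gbenga 1/20; Kehinde 2/5; Lanre 1/60; Morounke 1/20; Obafemi 1/20; Ronke 1/20; Temitope 1/60; Yetunde 1/60; Zainab 1/60

Kehinde, as surviving spouse, takes 2/5.
The remaining 3/5 passes to Dayo's descendants per stirpes.
The 3/5 is divided into 4 equal shares of 3/20 among Chidinma, Ifeoma, Segun, Ebele.
Chidinma predeceased; the 3/20 allotted to Chidinma's branch passes to Chidinma's issue by representation.
The 3/20 is divided into 3 equal shares of 1/20 among Bankole, Gbenga, Obafemi.
Bankole is living and takes 1/20.
Gbenga is living and takes 1/20.
Obafemi is living and takes 1/20.
Ifeoma predeceased; the 3/20 allotted to Ifeoma's branch passes to Ifeoma's issue by representation.
The 3/20 is divided into 3 equal shares of 1/20 among Ronke, Ngozi, Morounke.
Ronke is living and takes 1/20.
Ngozi predeceased; the 1/20 allotted to Ngozi's branch passes to Ngozi's issue by representation.
The 1/20 is divided into 3 equal shares of 1/60 among Temitope, Chukwudi, Folake.
Temitope is living and takes 1/60.
Chukwudi is living and takes 1/60.
Folake is living and takes 1/60.
Morounke is living and takes 1/20.
Segun predeceased; the 3/20 allotted to Segun's branch passes to Segun's issue by representation.
The 3/20 is divided into 3 equal shares of 1/20 among Abiodun, Jide, Adaeze.
Abiodun is living and takes 1/20.
Jide predeceased; the 1/20 allotted to Jide's branch passes to Jide's issue by representation.
The 1/20 is divided into 3 equal shares of 1/60 among Lanre, Zainab, Yetunde.
Lanre is living and takes 1/60.
Zainab is living and takes 1/60.
Yetunde is living and takes 1/60.
Adaeze is living and takes 1/20.
Ebele is living and takes 3/20.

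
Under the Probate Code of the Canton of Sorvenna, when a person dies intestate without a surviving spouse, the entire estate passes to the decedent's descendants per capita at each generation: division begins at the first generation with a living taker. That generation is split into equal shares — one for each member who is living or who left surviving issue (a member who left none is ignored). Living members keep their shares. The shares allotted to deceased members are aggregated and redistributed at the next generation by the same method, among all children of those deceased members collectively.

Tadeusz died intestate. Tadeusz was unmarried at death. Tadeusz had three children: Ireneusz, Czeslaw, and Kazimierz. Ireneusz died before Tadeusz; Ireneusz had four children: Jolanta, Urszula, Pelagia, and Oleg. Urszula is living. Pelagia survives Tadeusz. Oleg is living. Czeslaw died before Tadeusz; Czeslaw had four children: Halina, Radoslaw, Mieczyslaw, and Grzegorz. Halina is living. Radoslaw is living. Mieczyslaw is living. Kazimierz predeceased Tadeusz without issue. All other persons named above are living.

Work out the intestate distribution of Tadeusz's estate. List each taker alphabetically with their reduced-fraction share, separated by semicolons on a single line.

Grzegorz 1/8; Halina 1/8; Jolanta 1/8; Mieczyslaw 1/8; Oleg 1/8; Pelagia 1/8; Radoslaw 1/8; Urszula 1/8

There is no surviving spouse, so the entire estate passes to Tadeusz's descendants per capita at each generation.
No one at generation 1 (Ireneusz, Czeslaw) is living; moving to the next generation.
At generation 2 (Jolanta, Urszula, Pelagia, Oleg, Halina, Radoslaw, Mieczyslaw, Grzegorz) there are 8 shares of (1)/8 = 1/8 each.
Living: Jolanta, Urszula, Pelagia, Oleg, Halina, Radoslaw, Mieczyslaw, and Grzegorz — each takes 1/8.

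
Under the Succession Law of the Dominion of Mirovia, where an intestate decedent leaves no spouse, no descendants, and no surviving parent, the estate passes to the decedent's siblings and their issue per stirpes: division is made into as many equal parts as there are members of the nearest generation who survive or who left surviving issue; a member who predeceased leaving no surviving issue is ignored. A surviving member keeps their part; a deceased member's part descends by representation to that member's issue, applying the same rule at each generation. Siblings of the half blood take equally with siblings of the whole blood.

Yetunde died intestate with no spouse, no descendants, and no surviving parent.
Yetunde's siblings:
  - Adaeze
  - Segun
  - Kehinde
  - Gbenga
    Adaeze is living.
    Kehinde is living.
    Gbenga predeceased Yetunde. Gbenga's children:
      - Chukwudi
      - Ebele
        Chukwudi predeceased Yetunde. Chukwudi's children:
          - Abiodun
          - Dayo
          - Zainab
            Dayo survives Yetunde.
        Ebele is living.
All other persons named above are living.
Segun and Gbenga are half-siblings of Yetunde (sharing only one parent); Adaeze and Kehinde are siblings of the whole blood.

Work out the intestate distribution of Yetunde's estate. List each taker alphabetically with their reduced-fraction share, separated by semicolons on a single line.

No spouse, descendants, or parent survives, so the estate passes to Yetunde's siblings per stirpes.
Half-blood and whole-blood siblings take equally under the stated rule.
The estate is divided into 4 equal shares of 1/4 among Adaeze, Segun, Kehinde, Gbenga.
Adaeze is living and takes 1/4.
Segun is living and takes 1/4.
Kehinde is living and takes 1/4.
Gbenga predeceased; the 1/4 allotted to Gbenga's branch passes to Gbenga's issue by representation.
The 1/4 is divided into 2 equal shares of 1/8 among Chukwudi, Ebele.
Chukwudi predeceased; the 1/8 allotted to Chukwudi's branch passes to Chukwudi's issue by representation.
The 1/8 is divided into 3 equal shares of 1/24 among Abiodun, Dayo, Zainab.
Abiodun is living and takes 1/24.
Dayo is living and takes 1/24.
Zainab is living and takes 1/24.
Ebele is living and takes 1/8.

Abiodun 1/24; Adaeze 1/4; Dayo 1/24; Ebele 1/8; Kehinde 1/4; Segun 1/4; Zainab 1/24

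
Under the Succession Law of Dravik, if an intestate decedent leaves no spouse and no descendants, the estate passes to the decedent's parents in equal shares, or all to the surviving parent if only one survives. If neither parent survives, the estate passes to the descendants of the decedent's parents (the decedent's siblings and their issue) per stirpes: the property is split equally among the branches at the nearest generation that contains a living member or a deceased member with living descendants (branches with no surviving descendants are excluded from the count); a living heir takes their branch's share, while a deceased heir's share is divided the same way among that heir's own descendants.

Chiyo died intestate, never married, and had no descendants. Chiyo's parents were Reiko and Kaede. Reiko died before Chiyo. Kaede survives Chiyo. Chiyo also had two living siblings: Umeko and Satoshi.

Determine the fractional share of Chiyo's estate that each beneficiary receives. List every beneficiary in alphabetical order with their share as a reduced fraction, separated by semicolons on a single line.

Kaede 1

Only one parent, Kaede, survives, so Kaede takes the entire estate. The siblings take nothing because a surviving parent has priority.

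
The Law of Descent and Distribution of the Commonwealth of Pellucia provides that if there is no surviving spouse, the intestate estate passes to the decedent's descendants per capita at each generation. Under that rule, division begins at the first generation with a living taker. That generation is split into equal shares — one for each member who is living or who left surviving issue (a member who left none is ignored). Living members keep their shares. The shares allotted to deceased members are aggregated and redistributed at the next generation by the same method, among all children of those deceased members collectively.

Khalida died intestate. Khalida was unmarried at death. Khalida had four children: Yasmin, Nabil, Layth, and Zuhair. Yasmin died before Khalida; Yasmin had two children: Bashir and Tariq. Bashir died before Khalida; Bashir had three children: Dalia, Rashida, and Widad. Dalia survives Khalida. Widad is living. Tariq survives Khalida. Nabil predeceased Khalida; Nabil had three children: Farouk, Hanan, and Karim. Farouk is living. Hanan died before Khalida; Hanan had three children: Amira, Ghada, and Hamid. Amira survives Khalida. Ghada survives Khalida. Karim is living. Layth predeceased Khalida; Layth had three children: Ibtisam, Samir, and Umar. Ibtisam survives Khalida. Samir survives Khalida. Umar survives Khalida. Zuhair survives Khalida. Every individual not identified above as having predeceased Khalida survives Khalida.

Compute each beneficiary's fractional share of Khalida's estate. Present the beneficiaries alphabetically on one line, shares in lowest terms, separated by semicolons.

There is no surviving spouse, so the entire estate passes to Khalida's descendants per capita at each generation.
At generation 1 (Yasmin, Nabil, Layth, Zuhair) there are 4 shares of (1)/4 = 1/4 each.
Living: Zuhair — each takes 1/4.
Deceased: Yasmin, Nabil, and Layth. Their combined 3/4 is pooled and carried to generation 2.
At generation 2 (Bashir, Tariq, Farouk, Hanan, Karim, Ibtisam, Samir, Umar) there are 8 shares of (3/4)/8 = 3/32 each.
Living: Tariq, Farouk, Karim, Ibtisam, Samir, and Umar — each takes 3/32.
Deceased: Bashir and Hanan. Their combined 3/16 is pooled and carried to generation 3.
At generation 3 (Dalia, Rashida, Widad, Amira, Ghada, Hamid) there are 6 shares of (3/16)/6 = 1/32 each.
Living: Dalia, Rashida, Widad, Amira, Ghada, and Hamid — each takes 1/32.

Amira 1/32; Dalia 1/32; Farouk 3/32; Ghada 1/32; Hamid 1/32; Ibtisam 3/32; Karim 3/32; Rashida 1/32; Samir 3/32; Tariq 3/32; Umar 3/32; Widad 1/32; Zuhair 1/4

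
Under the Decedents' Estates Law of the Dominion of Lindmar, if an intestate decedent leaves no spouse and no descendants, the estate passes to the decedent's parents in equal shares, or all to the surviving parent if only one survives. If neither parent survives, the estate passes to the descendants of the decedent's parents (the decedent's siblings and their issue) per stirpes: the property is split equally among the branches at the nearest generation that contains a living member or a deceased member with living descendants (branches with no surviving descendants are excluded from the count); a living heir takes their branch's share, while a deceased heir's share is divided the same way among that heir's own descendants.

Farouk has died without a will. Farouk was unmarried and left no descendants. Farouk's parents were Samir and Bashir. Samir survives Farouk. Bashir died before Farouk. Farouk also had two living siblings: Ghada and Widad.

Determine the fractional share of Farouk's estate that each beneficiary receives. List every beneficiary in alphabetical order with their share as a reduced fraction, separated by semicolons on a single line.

Only one parent, Samir, survives, so Samir takes the entire estate. The siblings take nothing because a surviving parent has priority.

Samir 1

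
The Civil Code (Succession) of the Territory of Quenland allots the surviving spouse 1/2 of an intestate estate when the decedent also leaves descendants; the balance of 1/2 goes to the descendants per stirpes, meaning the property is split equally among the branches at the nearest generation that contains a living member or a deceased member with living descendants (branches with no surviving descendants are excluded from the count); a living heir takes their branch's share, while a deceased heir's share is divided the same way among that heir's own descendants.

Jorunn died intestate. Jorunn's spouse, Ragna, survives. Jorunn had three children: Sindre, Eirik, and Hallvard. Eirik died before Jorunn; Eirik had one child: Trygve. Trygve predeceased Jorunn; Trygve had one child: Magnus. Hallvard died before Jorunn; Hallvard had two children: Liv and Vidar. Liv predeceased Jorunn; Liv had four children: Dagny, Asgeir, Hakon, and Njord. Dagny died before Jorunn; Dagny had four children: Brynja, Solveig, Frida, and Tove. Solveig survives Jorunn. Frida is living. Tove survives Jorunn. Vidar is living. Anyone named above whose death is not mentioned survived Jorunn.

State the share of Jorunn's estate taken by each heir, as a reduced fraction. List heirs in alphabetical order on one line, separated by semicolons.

Ragna, as surviving spouse, takes 1/2.
The remaining 1/2 passes to Jorunn's descendants per stirpes.
The 1/2 is divided into 3 equal shares of 1/6 among Sindre, Eirik, Hallvard.
Sindre is living and takes 1/6.
Eirik predeceased; the 1/6 allotted to Eirik's branch passes to Eirik's issue by representation.
Trygve's line is the sole branch at this level, so the full 1/6 passes to Trygve's issue by representation.
Magnus is the sole taker at this level and receives the full 1/6.
Hallvard predeceased; the 1/6 allotted to Hallvard's branch passes to Hallvard's issue by representation.
The 1/6 is divided into 2 equal shares of 1/12 among Liv, Vidar.
Liv predeceased; the 1/12 allotted to Liv's branch passes to Liv's issue by representation.
The 1/12 is divided into 4 equal shares of 1/48 among Dagny, Asgeir, Hakon, Njord.
Dagny predeceased; the 1/48 allotted to Dagny's branch passes to Dagny's issue by representation.
The 1/48 is divided into 4 equal shares of 1/192 among Brynja, Solveig, Frida, Tove.
Brynja is living and takes 1/192.
Solveig is living and takes 1/192.
Frida is living and takes 1/192.
Tove is living and takes 1/192.
Asgeir is living and takes 1/48.
Hakon is living and takes 1/48.
Njord is living and takes 1/48.
Vidar is living and takes 1/12.

Asgeir 1/48; Brynja 1/192; Frida 1/192; Hakon 1/48; Magnus 1/6; Njord 1/48; Ragna 1/2; Sindre 1/6; Solveig 1/192; Tove 1/192; Vidar 1/12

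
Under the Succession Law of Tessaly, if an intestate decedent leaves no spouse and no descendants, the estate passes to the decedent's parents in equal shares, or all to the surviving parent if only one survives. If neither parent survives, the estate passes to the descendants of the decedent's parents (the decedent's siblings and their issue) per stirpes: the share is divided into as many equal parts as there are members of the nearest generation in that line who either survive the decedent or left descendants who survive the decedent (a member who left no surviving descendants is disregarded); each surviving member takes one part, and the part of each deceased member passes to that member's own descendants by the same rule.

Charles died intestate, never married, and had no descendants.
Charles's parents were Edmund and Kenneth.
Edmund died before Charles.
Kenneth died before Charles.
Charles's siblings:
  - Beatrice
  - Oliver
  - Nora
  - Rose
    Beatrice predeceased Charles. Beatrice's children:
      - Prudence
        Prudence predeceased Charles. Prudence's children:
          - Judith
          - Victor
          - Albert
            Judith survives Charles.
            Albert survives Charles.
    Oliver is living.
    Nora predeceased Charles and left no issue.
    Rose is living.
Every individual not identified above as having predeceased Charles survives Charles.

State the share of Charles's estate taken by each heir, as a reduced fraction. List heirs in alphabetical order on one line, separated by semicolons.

Neither parent survives and there are no descendants, so the estate passes to Charles's siblings and their issue per stirpes.
Nora left no surviving issue, so that branch lapses and is disregarded.
The estate is divided into 3 equal shares of 1/3 among Beatrice, Oliver, Rose.
Beatrice predeceased; the 1/3 allotted to Beatrice's branch passes to Beatrice's issue by representation.
Prudence's line is the sole branch at this level, so the full 1/3 passes to Prudence's issue by representation.
The 1/3 is divided into 3 equal shares of 1/9 among Judith, Victor, Albert.
Judith is living and takes 1/9.
Victor is living and takes 1/9.
Albert is living and takes 1/9.
Oliver is living and takes 1/3.
Rose is living and takes 1/3.

Albert 1/9; Judith 1/9; Oliver 1/3; Rose 1/3; Victor 1/9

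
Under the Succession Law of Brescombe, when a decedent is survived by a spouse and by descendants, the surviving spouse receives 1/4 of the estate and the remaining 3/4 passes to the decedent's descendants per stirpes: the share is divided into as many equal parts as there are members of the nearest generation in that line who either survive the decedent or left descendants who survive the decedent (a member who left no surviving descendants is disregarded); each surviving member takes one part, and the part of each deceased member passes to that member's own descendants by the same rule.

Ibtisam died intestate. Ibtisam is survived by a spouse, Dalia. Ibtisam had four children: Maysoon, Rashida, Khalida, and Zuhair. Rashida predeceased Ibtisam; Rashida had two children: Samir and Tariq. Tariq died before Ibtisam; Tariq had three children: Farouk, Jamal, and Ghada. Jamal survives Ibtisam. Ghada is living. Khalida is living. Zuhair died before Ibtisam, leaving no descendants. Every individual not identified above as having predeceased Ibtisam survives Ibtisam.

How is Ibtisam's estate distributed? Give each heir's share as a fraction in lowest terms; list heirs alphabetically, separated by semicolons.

Dalia 1/4; Farouk 1/24; Ghada 1/24; Jamal 1/24; Khalida 1/4; Maysoon 1/4; Samir 1/8

Dalia, as surviving spouse, takes 1/4.
The remaining 3/4 passes to Ibtisam's descendants per stirpes.
Zuhair left no surviving issue, so that branch lapses and is disregarded.
The 3/4 is divided into 3 equal shares of 1/4 among Maysoon, Rashida, Khalida.
Maysoon is living and takes 1/4.
Rashida predeceased; the 1/4 allotted to Rashida's branch passes to Rashida's issue by representation.
The 1/4 is divided into 2 equal shares of 1/8 among Samir, Tariq.
Samir is living and takes 1/8.
Tariq predeceased; the 1/8 allotted to Tariq's branch passes to Tariq's issue by representation.
The 1/8 is divided into 3 equal shares of 1/24 among Farouk, Jamal, Ghada.
Farouk is living and takes 1/24.
Jamal is living and takes 1/24.
Ghada is living and takes 1/24.
Khalida is living and takes 1/4.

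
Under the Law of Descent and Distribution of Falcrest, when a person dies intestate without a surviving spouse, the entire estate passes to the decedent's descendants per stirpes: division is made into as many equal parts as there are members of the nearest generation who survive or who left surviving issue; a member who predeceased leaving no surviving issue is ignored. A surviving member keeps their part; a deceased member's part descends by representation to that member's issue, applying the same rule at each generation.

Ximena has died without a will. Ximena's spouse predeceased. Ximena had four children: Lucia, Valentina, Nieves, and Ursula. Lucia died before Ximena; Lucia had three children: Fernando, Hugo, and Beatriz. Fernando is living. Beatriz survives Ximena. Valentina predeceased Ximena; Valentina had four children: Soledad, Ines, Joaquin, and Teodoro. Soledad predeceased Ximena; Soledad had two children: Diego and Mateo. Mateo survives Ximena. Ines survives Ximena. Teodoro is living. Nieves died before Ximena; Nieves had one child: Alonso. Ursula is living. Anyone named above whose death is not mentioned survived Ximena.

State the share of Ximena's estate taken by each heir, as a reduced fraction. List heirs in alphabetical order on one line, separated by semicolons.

There is no surviving spouse, so the entire estate passes to Ximena's descendants per stirpes.
The estate is divided into 4 equal shares of 1/4 among Lucia, Valentina, Nieves, Ursula.
Lucia predeceased; the 1/4 allotted to Lucia's branch passes to Lucia's issue by representation.
The 1/4 is divided into 3 equal shares of 1/12 among Fernando, Hugo, Beatriz.
Fernando is living and takes 1/12.
Hugo is living and takes 1/12.
Beatriz is living and takes 1/12.
Valentina predeceased; the 1/4 allotted to Valentina's branch passes to Valentina's issue by representation.
The 1/4 is divided into 4 equal shares of 1/16 among Soledad, Ines, Joaquin, Teodoro.
Soledad predeceased; the 1/16 allotted to Soledad's branch passes to Soledad's issue by representation.
The 1/16 is divided into 2 equal shares of 1/32 among Diego, Mateo.
Diego is living and takes 1/32.
Mateo is living and takes 1/32.
Ines is living and takes 1/16.
Joaquin is living and takes 1/16.
Teodoro is living and takes 1/16.
Nieves predeceased; the 1/4 allotted to Nieves's branch passes to Nieves's issue by representation.
Alonso is the sole taker at this level and receives the full 1/4.
Ursula is living and takes 1/4.

Alonso 1/4; Beatriz 1/12; Diego 1/32; Fernando 1/12; Hugo 1/12; Ines 1/16; Joaquin 1/16; Mateo 1/32; Teodoro 1/16; Ursula 1/4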